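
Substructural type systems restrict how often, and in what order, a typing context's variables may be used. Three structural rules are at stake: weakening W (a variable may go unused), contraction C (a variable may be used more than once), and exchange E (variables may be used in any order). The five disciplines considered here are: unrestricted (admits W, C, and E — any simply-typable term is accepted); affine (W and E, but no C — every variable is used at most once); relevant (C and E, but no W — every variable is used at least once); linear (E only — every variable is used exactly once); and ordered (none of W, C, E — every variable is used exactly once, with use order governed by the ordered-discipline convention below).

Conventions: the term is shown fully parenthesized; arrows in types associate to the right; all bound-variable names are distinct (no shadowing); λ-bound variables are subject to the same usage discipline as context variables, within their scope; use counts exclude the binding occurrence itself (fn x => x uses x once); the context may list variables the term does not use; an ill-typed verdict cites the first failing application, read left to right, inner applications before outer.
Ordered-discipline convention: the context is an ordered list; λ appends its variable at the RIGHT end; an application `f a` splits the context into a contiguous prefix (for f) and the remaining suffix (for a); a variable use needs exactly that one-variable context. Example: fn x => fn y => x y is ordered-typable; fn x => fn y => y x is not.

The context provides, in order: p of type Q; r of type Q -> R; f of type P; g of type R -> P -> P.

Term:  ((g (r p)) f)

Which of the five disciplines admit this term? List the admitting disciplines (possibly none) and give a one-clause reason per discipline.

admitting disciplines: linear, affine, relevant, unrestricted
counts: p ×1; r ×1; f ×1; g ×1
left-to-right use order: g, r, p, f
typing: well-typed — term : P
ordered: ✗, no ordered split (uses run g, r, p, f)
linear: ✓, p, r, f, g: one use apiece
affine: ✓, p, r, f, g: no repeats, contraction unneeded
relevant: ✓, every one of p, r, f, g appears
unrestricted: ✓, simply typable at P; W, C, E all held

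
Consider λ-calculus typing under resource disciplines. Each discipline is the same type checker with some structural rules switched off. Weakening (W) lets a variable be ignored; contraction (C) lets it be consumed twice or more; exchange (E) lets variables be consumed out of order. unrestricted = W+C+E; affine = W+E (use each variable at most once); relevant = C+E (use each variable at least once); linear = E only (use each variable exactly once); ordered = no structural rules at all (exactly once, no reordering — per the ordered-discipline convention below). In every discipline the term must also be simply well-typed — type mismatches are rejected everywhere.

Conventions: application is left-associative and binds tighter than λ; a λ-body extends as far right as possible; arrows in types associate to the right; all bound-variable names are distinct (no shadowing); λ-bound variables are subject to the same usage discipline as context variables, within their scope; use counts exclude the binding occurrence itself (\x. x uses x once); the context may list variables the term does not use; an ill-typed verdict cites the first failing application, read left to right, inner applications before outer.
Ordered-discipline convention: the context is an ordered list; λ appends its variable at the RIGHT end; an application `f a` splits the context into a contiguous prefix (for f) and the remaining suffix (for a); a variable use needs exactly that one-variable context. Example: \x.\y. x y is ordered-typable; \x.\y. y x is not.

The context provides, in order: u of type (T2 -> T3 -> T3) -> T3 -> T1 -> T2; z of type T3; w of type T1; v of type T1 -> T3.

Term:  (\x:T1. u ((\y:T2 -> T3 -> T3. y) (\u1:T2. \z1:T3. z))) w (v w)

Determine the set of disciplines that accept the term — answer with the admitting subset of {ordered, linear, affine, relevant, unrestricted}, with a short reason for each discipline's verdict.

accepted by: unrestricted
variable uses: u: 1, z: 1, w: 2, v: 1, x [bound]: 0, y [bound]: 1, u1 [bound]: 0, z1 [bound]: 0
left-to-right use order: u, y, z, w, v, w
typing: the term checks, with type T1 -> T2
ordered: ✗ — uses contraction: w ×2; x, u1, z1 left unused
linear: ✗ — uses contraction: w ×2; x, u1, z1 left unused
affine: ✗ — uses contraction: w ×2
relevant: ✗ — x, u1, z1 left unused
unrestricted: ✓ — well-typed at T1 -> T2; no restrictions here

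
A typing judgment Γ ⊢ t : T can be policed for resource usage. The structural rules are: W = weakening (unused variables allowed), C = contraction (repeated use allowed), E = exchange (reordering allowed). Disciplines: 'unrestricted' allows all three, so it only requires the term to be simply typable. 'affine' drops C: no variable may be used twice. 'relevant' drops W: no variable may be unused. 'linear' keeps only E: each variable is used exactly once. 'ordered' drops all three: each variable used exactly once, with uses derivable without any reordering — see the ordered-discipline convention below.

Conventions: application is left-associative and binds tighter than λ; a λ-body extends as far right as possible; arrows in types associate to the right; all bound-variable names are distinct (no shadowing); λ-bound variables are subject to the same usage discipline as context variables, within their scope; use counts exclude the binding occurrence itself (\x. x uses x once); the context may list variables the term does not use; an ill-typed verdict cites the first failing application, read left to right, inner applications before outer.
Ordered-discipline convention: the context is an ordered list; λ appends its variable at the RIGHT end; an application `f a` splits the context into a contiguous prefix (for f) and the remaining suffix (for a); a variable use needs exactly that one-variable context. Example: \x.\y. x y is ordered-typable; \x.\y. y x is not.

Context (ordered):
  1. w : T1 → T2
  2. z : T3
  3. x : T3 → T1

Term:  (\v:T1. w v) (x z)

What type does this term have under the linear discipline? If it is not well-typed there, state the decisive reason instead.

term : T2
usage: w: 1×; z: 1×; x: 1×; v (bound): 1×
left-to-right use order: w, v, x, z
typing: ✓ — T2
across the five disciplines: ordered ✗, linear ✓, affine ✓, relevant ✓, unrestricted ✓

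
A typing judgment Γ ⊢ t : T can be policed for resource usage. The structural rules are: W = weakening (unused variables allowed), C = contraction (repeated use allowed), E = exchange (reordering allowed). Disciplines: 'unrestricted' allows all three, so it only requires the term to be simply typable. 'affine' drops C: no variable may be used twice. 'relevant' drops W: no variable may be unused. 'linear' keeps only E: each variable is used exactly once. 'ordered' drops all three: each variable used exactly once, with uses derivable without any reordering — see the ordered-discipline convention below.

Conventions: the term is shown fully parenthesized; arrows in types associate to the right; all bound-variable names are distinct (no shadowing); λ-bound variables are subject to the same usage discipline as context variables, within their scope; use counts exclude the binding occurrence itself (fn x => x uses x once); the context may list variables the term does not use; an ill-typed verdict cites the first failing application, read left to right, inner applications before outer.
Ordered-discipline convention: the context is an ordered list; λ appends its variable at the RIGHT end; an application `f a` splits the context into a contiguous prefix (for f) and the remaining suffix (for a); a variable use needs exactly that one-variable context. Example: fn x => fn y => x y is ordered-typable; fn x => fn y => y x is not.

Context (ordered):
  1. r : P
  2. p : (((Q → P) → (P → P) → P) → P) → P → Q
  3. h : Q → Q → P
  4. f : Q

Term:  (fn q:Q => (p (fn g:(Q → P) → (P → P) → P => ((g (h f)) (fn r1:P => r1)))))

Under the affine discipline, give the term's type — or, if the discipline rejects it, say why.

term : Q → P → Q
use counts: r: 0, p: 1, h: 1, f: 1, q (bound): 0, g (bound): 1, r1 (bound): 1
order of uses: p, g, h, f, r1
typing: ✓ — Q → P → Q
across the five disciplines: ordered ✗ · linear ✗ · affine ✓ · relevant ✗ · unrestricted ✓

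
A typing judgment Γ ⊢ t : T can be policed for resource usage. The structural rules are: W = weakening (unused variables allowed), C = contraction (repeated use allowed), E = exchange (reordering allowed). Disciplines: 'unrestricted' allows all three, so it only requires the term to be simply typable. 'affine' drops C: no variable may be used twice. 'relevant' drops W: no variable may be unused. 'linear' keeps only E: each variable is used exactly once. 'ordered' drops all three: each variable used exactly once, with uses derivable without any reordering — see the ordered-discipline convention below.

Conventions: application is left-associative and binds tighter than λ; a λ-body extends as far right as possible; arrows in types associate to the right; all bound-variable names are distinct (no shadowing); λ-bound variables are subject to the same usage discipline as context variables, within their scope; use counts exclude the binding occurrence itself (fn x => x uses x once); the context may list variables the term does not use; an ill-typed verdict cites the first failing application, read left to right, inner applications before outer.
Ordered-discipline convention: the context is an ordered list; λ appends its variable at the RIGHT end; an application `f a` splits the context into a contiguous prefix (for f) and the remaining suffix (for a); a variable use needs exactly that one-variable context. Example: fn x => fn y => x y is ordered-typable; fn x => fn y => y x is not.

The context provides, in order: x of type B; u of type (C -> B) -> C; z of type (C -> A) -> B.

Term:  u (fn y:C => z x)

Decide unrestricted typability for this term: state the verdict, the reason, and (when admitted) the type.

no — a type mismatch blocks all five
counts: x: 1, u: 1, z: 1, y (bound): 0
uses in reading order: u, z, x
typing: ill-typed: argument of type B where C -> A is required
summary: ordered ✗; linear ✗; affine ✗; relevant ✗; unrestricted ✗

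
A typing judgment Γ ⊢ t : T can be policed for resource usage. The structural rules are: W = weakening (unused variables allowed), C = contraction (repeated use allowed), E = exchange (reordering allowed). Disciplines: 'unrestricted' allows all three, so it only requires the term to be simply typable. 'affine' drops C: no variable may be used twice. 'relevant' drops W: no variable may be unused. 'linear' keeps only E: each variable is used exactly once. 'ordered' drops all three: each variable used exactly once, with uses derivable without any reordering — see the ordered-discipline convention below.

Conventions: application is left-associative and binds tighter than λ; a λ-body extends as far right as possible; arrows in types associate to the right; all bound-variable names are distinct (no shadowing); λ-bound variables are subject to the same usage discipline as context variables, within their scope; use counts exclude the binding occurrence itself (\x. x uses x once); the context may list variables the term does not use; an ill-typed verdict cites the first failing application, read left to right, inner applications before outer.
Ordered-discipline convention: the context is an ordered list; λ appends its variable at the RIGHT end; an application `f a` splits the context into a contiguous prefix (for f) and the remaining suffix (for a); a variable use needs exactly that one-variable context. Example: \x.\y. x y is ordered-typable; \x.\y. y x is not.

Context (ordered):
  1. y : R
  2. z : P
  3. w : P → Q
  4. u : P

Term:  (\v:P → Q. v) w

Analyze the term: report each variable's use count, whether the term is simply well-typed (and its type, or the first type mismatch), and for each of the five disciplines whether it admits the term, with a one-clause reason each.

use counts: y: 0; z: 0; w: 1; u: 0; v (bound): 1
use order (left to right): v, w
typing: well-typed at P → Q
ordered ✗ (needs weakening: y, z, u unused)
linear ✗ (needs weakening: y, z, u unused)
affine ✓ (at most one use each (y, z, w, u, v))
relevant ✗ (needs weakening: y, z, u unused)
unrestricted ✓ (simply typable at P → Q; W, C, E all held)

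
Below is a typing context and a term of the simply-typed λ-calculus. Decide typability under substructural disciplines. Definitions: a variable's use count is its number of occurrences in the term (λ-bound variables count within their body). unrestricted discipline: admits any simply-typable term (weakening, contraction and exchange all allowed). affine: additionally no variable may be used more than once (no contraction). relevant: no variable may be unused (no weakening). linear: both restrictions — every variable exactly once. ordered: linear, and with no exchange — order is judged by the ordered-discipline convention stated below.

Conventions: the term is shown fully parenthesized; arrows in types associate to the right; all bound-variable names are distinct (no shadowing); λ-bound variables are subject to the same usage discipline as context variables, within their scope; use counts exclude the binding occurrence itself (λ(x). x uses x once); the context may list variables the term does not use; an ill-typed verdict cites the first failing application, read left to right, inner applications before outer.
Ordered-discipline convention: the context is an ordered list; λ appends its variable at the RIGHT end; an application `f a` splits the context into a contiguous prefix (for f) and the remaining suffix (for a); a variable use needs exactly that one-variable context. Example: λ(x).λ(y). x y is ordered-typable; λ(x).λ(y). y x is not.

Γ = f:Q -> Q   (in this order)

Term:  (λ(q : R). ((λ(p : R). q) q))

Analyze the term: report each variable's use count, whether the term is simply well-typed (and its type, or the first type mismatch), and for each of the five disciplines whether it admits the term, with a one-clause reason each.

variable uses: f: 0×, q [bound]: 2×, p [bound]: 0×
order of uses: q, q
typing: well-typed at R -> R
ordered ✗ (needs contraction — q ×2; f, p left unused)
linear ✗ (needs contraction — q ×2; f, p left unused)
affine ✗ (needs contraction — q ×2)
relevant ✗ (f, p left unused)
unrestricted ✓ (type-checks (R -> R) and nothing is barred)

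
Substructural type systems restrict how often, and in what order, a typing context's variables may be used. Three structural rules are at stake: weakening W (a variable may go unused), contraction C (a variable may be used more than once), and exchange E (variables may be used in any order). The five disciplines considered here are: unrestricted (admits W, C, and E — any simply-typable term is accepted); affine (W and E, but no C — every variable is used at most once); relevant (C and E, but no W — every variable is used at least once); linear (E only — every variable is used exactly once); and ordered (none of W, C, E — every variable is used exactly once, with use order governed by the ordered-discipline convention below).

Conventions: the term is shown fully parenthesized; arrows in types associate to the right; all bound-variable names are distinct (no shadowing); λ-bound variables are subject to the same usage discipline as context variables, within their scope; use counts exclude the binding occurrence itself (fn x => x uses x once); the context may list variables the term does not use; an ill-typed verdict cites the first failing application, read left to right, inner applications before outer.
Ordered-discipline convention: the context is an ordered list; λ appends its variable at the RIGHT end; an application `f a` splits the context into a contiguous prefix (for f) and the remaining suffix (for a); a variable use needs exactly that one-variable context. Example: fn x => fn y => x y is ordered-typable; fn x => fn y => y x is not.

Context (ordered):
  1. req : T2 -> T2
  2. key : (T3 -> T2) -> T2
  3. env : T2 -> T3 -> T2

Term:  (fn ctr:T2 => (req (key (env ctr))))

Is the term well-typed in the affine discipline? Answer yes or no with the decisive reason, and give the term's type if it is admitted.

yes — none of req, key, env, ctr used more than once; term : T2 -> T2
use counts: req: 1×, key: 1×, env: 1×, ctr (λ-bound): 1×
order of uses: req, key, env, ctr
typing: ✓ — T2 -> T2
per-discipline verdicts: ordered ✓; linear ✓; affine ✓; relevant ✓; unrestricted ✓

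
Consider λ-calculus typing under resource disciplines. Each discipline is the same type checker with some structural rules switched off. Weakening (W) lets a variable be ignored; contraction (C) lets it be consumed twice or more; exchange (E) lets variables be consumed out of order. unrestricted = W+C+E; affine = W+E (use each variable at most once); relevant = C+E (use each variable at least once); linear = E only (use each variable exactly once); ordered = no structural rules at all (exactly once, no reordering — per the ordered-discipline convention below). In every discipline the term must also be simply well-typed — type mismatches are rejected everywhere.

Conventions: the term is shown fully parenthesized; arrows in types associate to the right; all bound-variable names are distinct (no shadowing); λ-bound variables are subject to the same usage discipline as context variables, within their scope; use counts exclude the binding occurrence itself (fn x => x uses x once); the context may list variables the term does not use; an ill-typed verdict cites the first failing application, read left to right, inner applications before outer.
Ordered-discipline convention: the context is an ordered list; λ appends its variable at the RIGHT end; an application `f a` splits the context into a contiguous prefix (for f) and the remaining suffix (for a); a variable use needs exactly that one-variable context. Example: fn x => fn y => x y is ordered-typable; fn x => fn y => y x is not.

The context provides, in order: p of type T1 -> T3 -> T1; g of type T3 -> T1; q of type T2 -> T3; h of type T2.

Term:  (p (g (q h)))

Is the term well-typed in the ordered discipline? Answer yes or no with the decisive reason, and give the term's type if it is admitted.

yes — p, g, q, h once each; derivable with no W/C/E; term : T3 -> T1
usage: p ×1, g ×1, q ×1, h ×1
order of uses: p, g, q, h
typing: well-typed at T3 -> T1
per-discipline verdicts: ordered ✓ · linear ✓ · affine ✓ · relevant ✓ · unrestricted ✓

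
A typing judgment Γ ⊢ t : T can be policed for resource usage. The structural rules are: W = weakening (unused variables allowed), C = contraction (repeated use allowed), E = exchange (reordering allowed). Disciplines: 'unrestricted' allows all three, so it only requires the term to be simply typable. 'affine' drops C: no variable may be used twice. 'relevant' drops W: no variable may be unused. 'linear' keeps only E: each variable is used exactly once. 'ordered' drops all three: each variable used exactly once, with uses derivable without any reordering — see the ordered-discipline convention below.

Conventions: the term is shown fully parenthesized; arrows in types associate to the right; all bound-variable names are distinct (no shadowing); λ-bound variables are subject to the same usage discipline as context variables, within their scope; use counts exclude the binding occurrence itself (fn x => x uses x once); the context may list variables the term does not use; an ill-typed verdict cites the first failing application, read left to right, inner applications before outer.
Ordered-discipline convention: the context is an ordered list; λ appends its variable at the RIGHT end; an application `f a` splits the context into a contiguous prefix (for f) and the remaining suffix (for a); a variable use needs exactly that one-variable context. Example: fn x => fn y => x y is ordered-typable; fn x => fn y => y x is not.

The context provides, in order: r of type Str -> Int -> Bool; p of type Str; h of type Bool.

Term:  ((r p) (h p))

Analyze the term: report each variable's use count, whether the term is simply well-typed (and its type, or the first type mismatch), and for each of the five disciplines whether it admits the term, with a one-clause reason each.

use counts: r: 1×; p: 2×; h: 1×
use order (left to right): r, p, h, p
typing: ill-typed: non-arrow in function slot: Bool
ordered ✗ (fails simple typing)
linear ✗ (a type mismatch blocks all five)
affine ✗ (the type mismatch rejects it)
relevant ✗ (not simply typable)
unrestricted ✗ (fails simple typing)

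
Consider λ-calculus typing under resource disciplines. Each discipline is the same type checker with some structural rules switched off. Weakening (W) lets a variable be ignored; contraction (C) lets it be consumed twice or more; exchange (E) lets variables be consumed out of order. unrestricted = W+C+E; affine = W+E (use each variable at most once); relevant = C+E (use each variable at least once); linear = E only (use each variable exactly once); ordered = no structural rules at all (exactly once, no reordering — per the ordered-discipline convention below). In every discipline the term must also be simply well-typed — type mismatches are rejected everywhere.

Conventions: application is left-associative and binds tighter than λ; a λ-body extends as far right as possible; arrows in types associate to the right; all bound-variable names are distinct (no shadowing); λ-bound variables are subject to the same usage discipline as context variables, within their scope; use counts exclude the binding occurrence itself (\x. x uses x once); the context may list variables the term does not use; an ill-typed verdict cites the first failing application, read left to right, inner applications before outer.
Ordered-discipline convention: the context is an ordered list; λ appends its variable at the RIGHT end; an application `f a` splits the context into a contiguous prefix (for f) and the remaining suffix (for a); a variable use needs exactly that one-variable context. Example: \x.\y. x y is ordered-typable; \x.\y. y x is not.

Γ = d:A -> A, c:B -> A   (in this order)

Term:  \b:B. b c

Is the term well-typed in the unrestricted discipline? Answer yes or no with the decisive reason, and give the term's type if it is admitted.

no — fails simple typing
use counts: d: 0, c: 1, b (λ-bound): 1
use order (left to right): b, c
typing: ill-typed: non-arrow in function slot: B
all disciplines: ordered ✗ · linear ✗ · affine ✗ · relevant ✗ · unrestricted ✗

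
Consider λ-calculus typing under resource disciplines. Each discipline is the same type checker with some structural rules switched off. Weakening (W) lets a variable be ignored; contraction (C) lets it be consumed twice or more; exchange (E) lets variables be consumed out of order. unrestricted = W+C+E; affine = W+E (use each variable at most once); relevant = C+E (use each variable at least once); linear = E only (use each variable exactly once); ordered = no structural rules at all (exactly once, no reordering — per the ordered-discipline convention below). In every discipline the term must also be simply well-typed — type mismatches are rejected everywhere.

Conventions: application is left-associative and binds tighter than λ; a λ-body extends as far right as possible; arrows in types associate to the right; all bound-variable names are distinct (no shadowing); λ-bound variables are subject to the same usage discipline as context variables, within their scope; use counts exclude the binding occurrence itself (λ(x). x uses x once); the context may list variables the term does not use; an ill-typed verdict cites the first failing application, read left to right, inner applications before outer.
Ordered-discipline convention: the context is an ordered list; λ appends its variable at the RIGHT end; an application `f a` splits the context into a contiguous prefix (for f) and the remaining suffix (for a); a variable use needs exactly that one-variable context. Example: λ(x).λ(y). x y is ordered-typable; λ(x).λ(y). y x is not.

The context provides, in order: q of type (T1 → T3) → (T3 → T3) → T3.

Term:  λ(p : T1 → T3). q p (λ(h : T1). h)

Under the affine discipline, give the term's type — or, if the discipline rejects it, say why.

not well-typed under affine — a type mismatch blocks all five
variable uses: q=1; p (bound)=1; h (bound)=1
uses in reading order: q, p, h
typing: ill-typed: an application expects T3 → T3 but receives T1 → T1
all disciplines: ordered ✗ | linear ✗ | affine ✗ | relevant ✗ | unrestricted ✗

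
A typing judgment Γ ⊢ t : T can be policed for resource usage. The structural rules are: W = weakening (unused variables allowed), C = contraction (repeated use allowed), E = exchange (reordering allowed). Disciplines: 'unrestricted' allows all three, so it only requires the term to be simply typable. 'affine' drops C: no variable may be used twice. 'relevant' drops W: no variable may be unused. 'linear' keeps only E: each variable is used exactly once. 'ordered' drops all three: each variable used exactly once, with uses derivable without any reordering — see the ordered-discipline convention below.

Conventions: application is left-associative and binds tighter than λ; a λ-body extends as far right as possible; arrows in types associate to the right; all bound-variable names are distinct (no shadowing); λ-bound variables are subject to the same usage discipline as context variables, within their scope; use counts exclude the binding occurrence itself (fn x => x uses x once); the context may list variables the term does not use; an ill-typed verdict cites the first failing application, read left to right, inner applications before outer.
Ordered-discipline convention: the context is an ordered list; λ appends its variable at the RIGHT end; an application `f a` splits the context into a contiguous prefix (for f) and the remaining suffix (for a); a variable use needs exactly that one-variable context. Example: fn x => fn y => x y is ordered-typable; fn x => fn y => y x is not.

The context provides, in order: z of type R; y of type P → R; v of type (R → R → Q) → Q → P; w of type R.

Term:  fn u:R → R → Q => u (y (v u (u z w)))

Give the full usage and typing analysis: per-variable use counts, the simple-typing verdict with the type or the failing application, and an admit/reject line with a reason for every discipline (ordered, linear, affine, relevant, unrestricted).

use counts: z: 1×, y: 1×, v: 1×, w: 1×, u [bound]: 3×
left-to-right use order: u, y, v, u, u, z, w
typing: the term checks, with type (R → R → Q) → R → Q
ordered: ✗, uses contraction: u ×3
linear: ✗, uses contraction: u ×3
affine: ✗, uses contraction: u ×3
relevant: ✓, z, y, v, w, u: all used, weakening unneeded
unrestricted: ✓, simply typable at (R → R → Q) → R → Q; W, C, E all held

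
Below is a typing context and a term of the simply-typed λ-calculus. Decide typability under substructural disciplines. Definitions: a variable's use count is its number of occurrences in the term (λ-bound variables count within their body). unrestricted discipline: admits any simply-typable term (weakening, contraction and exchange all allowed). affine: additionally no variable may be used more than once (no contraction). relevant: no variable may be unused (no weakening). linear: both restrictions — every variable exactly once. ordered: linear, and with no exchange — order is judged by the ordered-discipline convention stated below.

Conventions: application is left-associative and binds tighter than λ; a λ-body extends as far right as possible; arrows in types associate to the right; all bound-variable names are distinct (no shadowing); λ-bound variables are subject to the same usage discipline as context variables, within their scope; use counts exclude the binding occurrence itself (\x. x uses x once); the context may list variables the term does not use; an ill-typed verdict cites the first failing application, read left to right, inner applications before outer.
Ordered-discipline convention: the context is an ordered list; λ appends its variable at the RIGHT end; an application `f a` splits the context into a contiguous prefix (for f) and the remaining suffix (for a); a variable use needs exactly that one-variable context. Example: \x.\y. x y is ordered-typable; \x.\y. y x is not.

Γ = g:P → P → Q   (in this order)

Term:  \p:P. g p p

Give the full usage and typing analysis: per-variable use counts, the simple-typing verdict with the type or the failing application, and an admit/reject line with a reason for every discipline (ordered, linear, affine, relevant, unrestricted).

usage: g=1; p (λ-bound)=2
uses in reading order: g, p, p
typing: ✓ — P → Q
ordered: ✗, p ×2 used more than once (contraction)
linear: ✗, p ×2 used more than once (contraction)
affine: ✗, p ×2 used more than once (contraction)
relevant: ✓, at least one use each (g, p)
unrestricted: ✓, type-checks (P → Q) and nothing is barred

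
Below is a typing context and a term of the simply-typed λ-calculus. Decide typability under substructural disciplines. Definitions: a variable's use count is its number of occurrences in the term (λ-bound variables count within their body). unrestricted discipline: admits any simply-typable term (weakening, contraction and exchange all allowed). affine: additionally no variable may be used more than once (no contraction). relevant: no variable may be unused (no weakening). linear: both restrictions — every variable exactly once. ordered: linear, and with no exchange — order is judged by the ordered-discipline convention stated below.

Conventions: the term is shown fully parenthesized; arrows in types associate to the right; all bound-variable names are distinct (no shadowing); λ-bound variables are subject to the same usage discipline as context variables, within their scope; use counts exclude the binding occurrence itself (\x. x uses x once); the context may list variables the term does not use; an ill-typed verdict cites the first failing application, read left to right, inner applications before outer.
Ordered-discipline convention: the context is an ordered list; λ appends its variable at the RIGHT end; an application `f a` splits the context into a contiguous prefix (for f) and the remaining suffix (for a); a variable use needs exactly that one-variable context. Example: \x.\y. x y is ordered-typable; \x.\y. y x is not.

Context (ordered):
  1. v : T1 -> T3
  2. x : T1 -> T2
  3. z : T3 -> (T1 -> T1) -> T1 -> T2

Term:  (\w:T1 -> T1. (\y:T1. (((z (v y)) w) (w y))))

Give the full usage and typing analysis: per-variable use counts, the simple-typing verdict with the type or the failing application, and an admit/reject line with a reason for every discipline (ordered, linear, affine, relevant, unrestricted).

variable uses: v=1, x=0, z=1, w [bound]=2, y [bound]=2
use order (left to right): z, v, y, w, w, y
typing: ✓ — (T1 -> T1) -> T1 -> T2
ordered: ✗ — w ×2, y ×2 used more than once (contraction); x never used (weakening)
linear: ✗ — w ×2, y ×2 used more than once (contraction); x never used (weakening)
affine: ✗ — w ×2, y ×2 used more than once (contraction)
relevant: ✗ — x never used (weakening)
unrestricted: ✓ — well-typed at (T1 -> T1) -> T1 -> T2; no restrictions here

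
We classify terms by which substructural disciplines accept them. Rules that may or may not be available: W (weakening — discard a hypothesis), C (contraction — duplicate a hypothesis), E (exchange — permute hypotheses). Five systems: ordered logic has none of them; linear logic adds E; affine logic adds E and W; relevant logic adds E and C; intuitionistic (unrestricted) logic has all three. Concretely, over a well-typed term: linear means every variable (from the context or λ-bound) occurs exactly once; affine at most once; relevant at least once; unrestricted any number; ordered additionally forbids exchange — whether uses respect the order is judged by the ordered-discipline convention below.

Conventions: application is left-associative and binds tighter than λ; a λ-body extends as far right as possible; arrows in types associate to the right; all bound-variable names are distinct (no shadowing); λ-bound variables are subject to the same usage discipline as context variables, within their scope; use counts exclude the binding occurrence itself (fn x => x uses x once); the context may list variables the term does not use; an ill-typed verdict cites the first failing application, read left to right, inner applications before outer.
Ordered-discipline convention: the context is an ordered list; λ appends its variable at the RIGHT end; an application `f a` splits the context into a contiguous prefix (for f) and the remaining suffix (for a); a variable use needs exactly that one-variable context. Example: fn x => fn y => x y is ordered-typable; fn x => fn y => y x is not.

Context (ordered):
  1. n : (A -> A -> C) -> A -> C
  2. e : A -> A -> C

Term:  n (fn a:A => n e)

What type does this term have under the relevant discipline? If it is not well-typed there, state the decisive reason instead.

not well-typed under relevant — a never used (weakening)
variable uses: n ×2; e ×1; a [bound] ×0
order of uses: n, n, e
typing: well-typed at A -> C
per-discipline verdicts: ordered ✗ · linear ✗ · affine ✗ · relevant ✗ · unrestricted ✓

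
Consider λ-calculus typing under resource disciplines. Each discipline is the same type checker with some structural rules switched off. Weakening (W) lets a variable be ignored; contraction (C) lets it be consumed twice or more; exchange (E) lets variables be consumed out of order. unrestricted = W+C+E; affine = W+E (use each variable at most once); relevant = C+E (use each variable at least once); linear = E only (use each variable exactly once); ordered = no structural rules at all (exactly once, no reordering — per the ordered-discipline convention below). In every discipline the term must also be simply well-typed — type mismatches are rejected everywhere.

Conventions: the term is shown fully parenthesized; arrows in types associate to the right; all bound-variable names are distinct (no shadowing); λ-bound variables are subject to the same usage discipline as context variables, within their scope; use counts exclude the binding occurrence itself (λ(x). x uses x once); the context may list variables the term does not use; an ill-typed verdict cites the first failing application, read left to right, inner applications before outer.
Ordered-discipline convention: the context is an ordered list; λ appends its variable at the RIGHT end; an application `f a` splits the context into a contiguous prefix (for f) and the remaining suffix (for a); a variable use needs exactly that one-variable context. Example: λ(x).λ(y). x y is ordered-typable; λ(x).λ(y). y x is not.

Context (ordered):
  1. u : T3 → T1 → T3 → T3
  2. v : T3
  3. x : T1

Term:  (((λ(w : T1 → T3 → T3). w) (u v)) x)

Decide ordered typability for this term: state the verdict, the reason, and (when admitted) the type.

yes — u, v, x, w once each; derivable with no W/C/E; term : T3 → T3
counts: u=1, v=1, x=1, w (λ-bound)=1
left-to-right use order: w, u, v, x
typing: well-typed — term : T3 → T3
across the five disciplines: ordered ✓ · linear ✓ · affine ✓ · relevant ✓ · unrestricted ✓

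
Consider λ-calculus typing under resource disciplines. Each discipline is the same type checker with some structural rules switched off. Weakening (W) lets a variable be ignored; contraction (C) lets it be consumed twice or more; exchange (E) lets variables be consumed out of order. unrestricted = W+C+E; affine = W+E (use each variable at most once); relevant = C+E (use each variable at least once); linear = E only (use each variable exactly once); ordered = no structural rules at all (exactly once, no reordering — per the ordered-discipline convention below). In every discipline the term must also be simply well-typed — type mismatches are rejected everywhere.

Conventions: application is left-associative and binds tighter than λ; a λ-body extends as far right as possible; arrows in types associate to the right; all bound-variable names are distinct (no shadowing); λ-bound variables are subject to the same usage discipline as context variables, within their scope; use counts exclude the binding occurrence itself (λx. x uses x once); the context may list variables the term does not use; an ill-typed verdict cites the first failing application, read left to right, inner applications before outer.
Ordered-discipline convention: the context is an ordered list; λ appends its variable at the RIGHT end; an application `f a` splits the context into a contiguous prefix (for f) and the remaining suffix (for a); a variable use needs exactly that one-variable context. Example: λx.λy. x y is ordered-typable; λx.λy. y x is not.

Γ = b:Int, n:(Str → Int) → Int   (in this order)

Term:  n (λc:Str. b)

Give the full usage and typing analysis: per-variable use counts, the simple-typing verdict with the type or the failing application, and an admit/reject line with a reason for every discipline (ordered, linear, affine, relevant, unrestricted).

variable uses: b: 1; n: 1; c (bound): 0
left-to-right use order: n, b
typing: ✓ — Int
ordered: ✗ — c never used (weakening)
linear: ✗ — c never used (weakening)
affine: ✓ — none of b, n, c used more than once
relevant: ✗ — c never used (weakening)
unrestricted: ✓ — type-checks (Int) and nothing is barred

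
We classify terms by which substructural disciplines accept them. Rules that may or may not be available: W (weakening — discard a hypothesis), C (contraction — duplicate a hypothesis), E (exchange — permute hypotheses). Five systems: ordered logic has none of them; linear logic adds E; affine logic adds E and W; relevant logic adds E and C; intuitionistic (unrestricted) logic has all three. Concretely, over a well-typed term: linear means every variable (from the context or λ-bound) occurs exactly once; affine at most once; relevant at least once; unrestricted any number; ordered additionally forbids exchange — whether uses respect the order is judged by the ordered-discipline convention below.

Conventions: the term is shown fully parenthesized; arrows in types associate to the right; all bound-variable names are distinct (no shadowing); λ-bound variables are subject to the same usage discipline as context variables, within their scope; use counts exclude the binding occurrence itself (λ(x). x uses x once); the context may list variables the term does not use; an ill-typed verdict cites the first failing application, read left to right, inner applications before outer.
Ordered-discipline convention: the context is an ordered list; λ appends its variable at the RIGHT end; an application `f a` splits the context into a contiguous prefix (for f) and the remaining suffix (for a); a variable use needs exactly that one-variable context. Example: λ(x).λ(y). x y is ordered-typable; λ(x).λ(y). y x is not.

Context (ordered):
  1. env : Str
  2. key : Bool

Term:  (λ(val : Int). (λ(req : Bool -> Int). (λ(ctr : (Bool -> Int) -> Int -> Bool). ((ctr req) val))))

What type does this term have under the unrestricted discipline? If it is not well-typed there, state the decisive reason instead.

term : Int -> (Bool -> Int) -> ((Bool -> Int) -> Int -> Bool) -> Bool
use counts: env: 0×; key: 0×; val [bound]: 1×; req [bound]: 1×; ctr [bound]: 1×
use order (left to right): ctr, req, val
typing: the term checks, with type Int -> (Bool -> Int) -> ((Bool -> Int) -> Int -> Bool) -> Bool
across the five disciplines: ordered ✗ · linear ✗ · affine ✓ · relevant ✗ · unrestricted ✓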